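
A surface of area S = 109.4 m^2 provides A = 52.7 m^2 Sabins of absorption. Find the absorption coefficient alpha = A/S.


Absorption coefficient = absorbed power / incident power
alpha = A / S = 52.7 / 109.4 = 0.48172


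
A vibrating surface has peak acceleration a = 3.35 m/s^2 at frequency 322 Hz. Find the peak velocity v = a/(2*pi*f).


omega = 2*pi*f = 2*pi*322 = 2023.19 rad/s
v = a / omega = 3.35 / 2023.19 = 0.0016558 m/s


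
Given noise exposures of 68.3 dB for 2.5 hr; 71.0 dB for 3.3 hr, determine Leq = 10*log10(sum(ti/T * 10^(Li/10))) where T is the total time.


T_total = 2.5 + 3.3 = 5.8 hr
(2.5/5.8) * 10^(68.3/10) = 2.91415e+06
(3.3/5.8) * 10^(71.0/10) = 7.16285e+06
Sum = 2.91415e+06 + 7.16285e+06 = 1.0077e+07
Leq = 10*log10(1.0077e+07) = 70.033 dB


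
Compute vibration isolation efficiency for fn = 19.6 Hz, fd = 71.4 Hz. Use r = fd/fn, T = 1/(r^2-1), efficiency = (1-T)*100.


r = 71.4 / 19.6 = 3.64286
r^2 - 1 = 3.64286^2 - 1 = 12.2704
T = 1/12.2704 = 0.0814969
Efficiency = (1 - 0.0814969)*100 = 91.85 %


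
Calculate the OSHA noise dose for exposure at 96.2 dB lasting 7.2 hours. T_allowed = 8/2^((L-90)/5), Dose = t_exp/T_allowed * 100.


T_allowed = 8 / 2^((96.2 - 90)/5) = 3.38698 hr
Dose = 7.2 / 3.38698 * 100 = 212.58 %


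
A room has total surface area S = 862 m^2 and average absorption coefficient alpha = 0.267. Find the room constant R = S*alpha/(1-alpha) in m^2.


R = 862 * 0.267 / (1 - 0.267) = 313.99 m^2


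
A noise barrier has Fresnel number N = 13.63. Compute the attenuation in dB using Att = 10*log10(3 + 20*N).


3 + 20*N = 3 + 20*13.63 = 275.6
Att = 10*log10(275.6) = 24.403 dB


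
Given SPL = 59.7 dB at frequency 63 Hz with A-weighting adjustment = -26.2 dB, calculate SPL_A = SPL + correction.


A-weighting table: 63 Hz -> -26.2 dB correction
SPL_A = SPL + correction = 59.7 + (-26.2) = 33.5 dBA


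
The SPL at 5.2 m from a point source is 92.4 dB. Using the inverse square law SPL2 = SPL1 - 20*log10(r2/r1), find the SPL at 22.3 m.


r2/r1 = 22.3/5.2 = 4.28846
Correction = 20*log10(4.28846) = 12.646 dB
SPL2 = 92.4 - 12.646 = 79.754 dB


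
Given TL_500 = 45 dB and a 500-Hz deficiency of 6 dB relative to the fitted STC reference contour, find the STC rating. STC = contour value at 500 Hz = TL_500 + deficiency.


By ASTM E413, STC = value of the fitted reference contour at 500 Hz.
Contour value at 500 Hz = TL_500 + deficiency = 45 + 6 = 51
STC = 51


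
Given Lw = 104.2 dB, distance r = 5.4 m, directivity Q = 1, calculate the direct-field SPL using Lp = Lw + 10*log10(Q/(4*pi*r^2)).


4*pi*r^2 = 4*pi*5.4^2 = 366.435 m^2
Q / (4*pi*r^2) = 1 / 366.435 = 0.002729
Lp = 104.2 + 10*log10(0.002729) = 78.56 dB


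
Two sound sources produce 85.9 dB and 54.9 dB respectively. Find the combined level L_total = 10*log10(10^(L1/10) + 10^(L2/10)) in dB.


10^(85.9/10) = 3.89045e+08
10^(54.9/10) = 309030
Sum = 3.89045e+08 + 309030 = 3.89354e+08
L_total = 10*log10(3.89354e+08) = 85.903 dB


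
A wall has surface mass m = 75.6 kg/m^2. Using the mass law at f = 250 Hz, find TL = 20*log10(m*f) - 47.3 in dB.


m * f = 75.6 * 250 = 18900
20*log10(18900) = 85.5292 dB
TL = 85.5292 - 47.3 = 38.229 dB


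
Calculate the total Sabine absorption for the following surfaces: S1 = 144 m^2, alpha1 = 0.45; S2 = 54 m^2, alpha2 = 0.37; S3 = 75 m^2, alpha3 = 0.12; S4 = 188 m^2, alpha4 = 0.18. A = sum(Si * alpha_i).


144 * 0.45 = 64.8
54 * 0.37 = 19.98
75 * 0.12 = 9
188 * 0.18 = 33.84
A_total = 64.8 + 19.98 + 9 + 33.84 = 127.62 m^2


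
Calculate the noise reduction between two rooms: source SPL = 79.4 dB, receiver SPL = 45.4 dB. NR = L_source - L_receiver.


NR = L_source - L_receiver (difference between source and receiving room levels)
NR = 79.4 - 45.4 = 34 dB


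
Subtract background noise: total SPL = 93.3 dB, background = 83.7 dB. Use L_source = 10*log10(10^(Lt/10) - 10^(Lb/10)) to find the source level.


10^(93.3/10) = 2.13796e+09
10^(83.7/10) = 2.34423e+08
Difference = 2.13796e+09 - 2.34423e+08 = 1.90354e+09
L_source = 10*log10(1.90354e+09) = 92.796 dB


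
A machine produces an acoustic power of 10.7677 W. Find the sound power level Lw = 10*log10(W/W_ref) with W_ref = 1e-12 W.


W / W_ref = 10.7677 / 1e-12 = 1.07677e+13
Lw = 10 * log10(1.07677e+13) = 130.32 dB


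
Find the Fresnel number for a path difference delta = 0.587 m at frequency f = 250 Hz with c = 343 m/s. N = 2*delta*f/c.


N = 2*delta*f/c = 2*delta/lambda, where lambda = c/f
lambda = 343 / 250 = 1.372 m
N = 2 * 0.587 / 1.372 = 0.85569


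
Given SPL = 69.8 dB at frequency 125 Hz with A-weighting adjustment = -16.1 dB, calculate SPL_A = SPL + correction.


A-weighting table: 125 Hz -> -16.1 dB correction
SPL_A = SPL + correction = 69.8 + (-16.1) = 53.7 dBA


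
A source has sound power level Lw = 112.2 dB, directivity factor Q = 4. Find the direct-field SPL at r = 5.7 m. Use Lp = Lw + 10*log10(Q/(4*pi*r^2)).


4*pi*r^2 = 4*pi*5.7^2 = 408.281 m^2
Q / (4*pi*r^2) = 4 / 408.281 = 0.00979717
Lp = 112.2 + 10*log10(0.00979717) = 92.111 dB


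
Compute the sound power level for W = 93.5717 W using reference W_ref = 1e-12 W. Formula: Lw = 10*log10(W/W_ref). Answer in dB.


W / W_ref = 93.5717 / 1e-12 = 9.35717e+13
Lw = 10 * log10(9.35717e+13) = 139.71 dB


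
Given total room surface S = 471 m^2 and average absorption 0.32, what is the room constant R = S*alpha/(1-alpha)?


R = 471 * 0.32 / (1 - 0.32) = 221.65 m^2


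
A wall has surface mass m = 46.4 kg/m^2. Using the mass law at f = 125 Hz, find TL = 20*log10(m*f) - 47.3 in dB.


m * f = 46.4 * 125 = 5800
20*log10(5800) = 75.2686 dB
TL = 75.2686 - 47.3 = 27.969 dB


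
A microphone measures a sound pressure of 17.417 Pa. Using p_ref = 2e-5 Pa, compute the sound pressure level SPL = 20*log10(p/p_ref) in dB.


p / p_ref = 17.417 / 2e-5 = 870850
SPL = 20 * log10(870850) = 118.8 dB


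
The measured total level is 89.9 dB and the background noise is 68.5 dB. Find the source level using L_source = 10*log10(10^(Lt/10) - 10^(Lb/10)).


10^(89.9/10) = 9.77237e+08
10^(68.5/10) = 7.07946e+06
Difference = 9.77237e+08 - 7.07946e+06 = 9.70158e+08
L_source = 10*log10(9.70158e+08) = 89.868 dB


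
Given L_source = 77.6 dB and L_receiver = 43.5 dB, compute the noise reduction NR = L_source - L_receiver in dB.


NR = L_source - L_receiver (difference between source and receiving room levels)
NR = 77.6 - 43.5 = 34.1 dB


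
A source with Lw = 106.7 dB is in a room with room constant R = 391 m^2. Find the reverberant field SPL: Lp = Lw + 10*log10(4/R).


4/R = 4/391 = 0.0102302
Lp = 106.7 + 10*log10(0.0102302) = 86.799 dB


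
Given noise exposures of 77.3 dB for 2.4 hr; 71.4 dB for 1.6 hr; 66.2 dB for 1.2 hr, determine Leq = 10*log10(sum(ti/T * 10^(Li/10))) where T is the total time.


T_total = 2.4 + 1.6 + 1.2 = 5.2 hr
(2.4/5.2) * 10^(77.3/10) = 2.47861e+07
(1.6/5.2) * 10^(71.4/10) = 4.24734e+06
(1.2/5.2) * 10^(66.2/10) = 962006
Sum = 2.47861e+07 + 4.24734e+06 + 962006 = 2.99954e+07
Leq = 10*log10(2.99954e+07) = 74.771 dB


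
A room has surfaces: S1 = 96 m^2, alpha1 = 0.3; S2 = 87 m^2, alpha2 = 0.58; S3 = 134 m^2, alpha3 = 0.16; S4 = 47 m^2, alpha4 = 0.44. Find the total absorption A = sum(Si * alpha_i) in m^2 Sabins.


96 * 0.3 = 28.8
87 * 0.58 = 50.46
134 * 0.16 = 21.44
47 * 0.44 = 20.68
A_total = 28.8 + 50.46 + 21.44 + 20.68 = 121.38 m^2


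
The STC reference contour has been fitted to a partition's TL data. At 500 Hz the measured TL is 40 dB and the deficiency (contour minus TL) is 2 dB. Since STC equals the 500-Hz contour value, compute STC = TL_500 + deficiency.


By ASTM E413, STC = value of the fitted reference contour at 500 Hz.
Contour value at 500 Hz = TL_500 + deficiency = 40 + 2 = 42
STC = 42


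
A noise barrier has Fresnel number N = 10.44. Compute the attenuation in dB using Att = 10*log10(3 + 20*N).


3 + 20*N = 3 + 20*10.44 = 211.8
Att = 10*log10(211.8) = 23.259 dB


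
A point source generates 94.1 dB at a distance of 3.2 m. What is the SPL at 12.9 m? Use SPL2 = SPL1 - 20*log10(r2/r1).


r2/r1 = 12.9/3.2 = 4.03125
Correction = 20*log10(4.03125) = 12.1088 dB
SPL2 = 94.1 - 12.1088 = 81.991 dB


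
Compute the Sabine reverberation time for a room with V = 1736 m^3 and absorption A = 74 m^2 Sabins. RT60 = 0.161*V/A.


RT60 = 0.161 * 1736 / 74 = 3.777 s


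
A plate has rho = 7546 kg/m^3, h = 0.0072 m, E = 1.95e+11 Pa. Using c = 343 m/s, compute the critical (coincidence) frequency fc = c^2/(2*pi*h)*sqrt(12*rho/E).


12*rho/E = 12*7546/1.95e+11 = 4.64369e-07
sqrt(12*rho/E) = sqrt(4.64369e-07) = 0.000681446
c^2/(2*pi*h) = 343^2/(2*pi*0.0072) = 2.60061e+06
fc = 2.60061e+06 * 0.000681446 = 1772.2 Hz


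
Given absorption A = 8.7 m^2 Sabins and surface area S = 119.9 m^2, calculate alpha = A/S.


Absorption coefficient = absorbed power / incident power
alpha = A / S = 8.7 / 119.9 = 0.07256


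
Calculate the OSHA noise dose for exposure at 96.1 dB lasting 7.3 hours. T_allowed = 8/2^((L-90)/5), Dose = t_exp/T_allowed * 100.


T_allowed = 8 / 2^((96.1 - 90)/5) = 3.43426 hr
Dose = 7.3 / 3.43426 * 100 = 212.56 %


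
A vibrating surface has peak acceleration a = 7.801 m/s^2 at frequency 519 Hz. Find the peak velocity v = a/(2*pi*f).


omega = 2*pi*f = 2*pi*519 = 3260.97 rad/s
v = a / omega = 7.801 / 3260.97 = 0.0023922 m/s


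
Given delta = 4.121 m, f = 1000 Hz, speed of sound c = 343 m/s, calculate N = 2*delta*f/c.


N = 2*delta*f/c = 2*delta/lambda, where lambda = c/f
lambda = 343 / 1000 = 0.343 m
N = 2 * 4.121 / 0.343 = 24.029


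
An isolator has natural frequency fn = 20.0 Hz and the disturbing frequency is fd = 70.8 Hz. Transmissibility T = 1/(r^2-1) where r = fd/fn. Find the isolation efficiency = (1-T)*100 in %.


r = 70.8 / 20.0 = 3.54
r^2 - 1 = 3.54^2 - 1 = 11.5316
T = 1/11.5316 = 0.0867182
Efficiency = (1 - 0.0867182)*100 = 91.328 %


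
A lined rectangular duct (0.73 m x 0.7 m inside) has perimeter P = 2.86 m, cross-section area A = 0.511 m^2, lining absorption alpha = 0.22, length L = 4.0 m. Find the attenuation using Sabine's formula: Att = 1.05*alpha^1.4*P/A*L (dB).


alpha^1.4 = 0.22^1.4 = 0.120058
Attenuation rate = 1.05 * alpha^1.4 * P / A
= 1.05 * 0.120058 * 2.86 / 0.511 = 0.705546 dB/m
Total Att = 0.705546 * 4.0 = 2.8222 dB


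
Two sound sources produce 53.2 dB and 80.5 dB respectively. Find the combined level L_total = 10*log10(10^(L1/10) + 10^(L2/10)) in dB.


10^(53.2/10) = 208930
10^(80.5/10) = 1.12202e+08
Sum = 208930 + 1.12202e+08 = 1.12411e+08
L_total = 10*log10(1.12411e+08) = 80.508 dB


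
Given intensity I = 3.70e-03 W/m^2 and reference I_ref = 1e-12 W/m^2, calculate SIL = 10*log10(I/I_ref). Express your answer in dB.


I / I_ref = 3.70e-03 / 1e-12 = 3.7e+09
SIL = 10 * log10(3.7e+09) = 95.682 dB


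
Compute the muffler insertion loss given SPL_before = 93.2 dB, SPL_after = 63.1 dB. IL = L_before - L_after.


Insertion loss = SPL without muffler - SPL with muffler
IL = 93.2 - 63.1 = 30.1 dB


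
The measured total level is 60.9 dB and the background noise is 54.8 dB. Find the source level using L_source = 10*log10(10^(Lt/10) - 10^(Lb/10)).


10^(60.9/10) = 1.23027e+06
10^(54.8/10) = 301995
Difference = 1.23027e+06 - 301995 = 928275
L_source = 10*log10(928275) = 59.677 dB


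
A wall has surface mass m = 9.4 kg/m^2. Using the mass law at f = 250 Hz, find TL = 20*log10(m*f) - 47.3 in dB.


m * f = 9.4 * 250 = 2350
20*log10(2350) = 67.4214 dB
TL = 67.4214 - 47.3 = 20.121 dB


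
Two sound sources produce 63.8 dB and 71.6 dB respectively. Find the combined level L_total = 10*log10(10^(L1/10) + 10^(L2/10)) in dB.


10^(63.8/10) = 2.39883e+06
10^(71.6/10) = 1.44544e+07
Sum = 2.39883e+06 + 1.44544e+07 = 1.68532e+07
L_total = 10*log10(1.68532e+07) = 72.267 dB


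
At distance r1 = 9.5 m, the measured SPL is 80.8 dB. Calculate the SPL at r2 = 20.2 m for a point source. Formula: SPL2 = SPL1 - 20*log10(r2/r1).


r2/r1 = 20.2/9.5 = 2.12632
Correction = 20*log10(2.12632) = 6.55257 dB
SPL2 = 80.8 - 6.55257 = 74.247 dB


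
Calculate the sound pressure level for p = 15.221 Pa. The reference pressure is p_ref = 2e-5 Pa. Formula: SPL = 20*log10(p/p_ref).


p / p_ref = 15.221 / 2e-5 = 761050
SPL = 20 * log10(761050) = 117.63 dB


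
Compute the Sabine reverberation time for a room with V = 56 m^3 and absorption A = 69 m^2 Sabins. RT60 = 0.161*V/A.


RT60 = 0.161 * 56 / 69 = 0.13067 s


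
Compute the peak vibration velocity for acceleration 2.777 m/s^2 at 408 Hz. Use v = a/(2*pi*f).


omega = 2*pi*f = 2*pi*408 = 2563.54 rad/s
v = a / omega = 2.777 / 2563.54 = 0.0010833 m/s


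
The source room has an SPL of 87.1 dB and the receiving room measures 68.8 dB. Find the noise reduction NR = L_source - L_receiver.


NR = L_source - L_receiver (difference between source and receiving room levels)
NR = 87.1 - 68.8 = 18.3 dB


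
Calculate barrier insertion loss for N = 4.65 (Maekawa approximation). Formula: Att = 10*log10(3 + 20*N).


3 + 20*N = 3 + 20*4.65 = 96
Att = 10*log10(96) = 19.823 dB


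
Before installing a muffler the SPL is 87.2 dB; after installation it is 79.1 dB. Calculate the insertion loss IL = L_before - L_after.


Insertion loss = SPL without muffler - SPL with muffler
IL = 87.2 - 79.1 = 8.1 dB


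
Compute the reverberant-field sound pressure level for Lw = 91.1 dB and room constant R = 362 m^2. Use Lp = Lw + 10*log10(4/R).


4/R = 4/362 = 0.0110497
Lp = 91.1 + 10*log10(0.0110497) = 71.534 dB


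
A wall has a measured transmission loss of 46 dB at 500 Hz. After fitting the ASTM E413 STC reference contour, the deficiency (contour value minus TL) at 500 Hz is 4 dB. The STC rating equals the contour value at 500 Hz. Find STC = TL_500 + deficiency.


By ASTM E413, STC = value of the fitted reference contour at 500 Hz.
Contour value at 500 Hz = TL_500 + deficiency = 46 + 4 = 50
STC = 50


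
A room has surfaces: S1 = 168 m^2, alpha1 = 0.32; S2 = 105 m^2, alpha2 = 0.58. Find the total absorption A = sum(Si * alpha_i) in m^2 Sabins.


168 * 0.32 = 53.76
105 * 0.58 = 60.9
A_total = 53.76 + 60.9 = 114.66 m^2


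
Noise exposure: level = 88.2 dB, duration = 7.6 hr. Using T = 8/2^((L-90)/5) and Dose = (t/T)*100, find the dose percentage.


T_allowed = 8 / 2^((88.2 - 90)/5) = 10.2674 hr
Dose = 7.6 / 10.2674 * 100 = 74.021 %


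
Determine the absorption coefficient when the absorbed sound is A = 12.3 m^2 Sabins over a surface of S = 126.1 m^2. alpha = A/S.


Absorption coefficient = absorbed power / incident power
alpha = A / S = 12.3 / 126.1 = 0.097542


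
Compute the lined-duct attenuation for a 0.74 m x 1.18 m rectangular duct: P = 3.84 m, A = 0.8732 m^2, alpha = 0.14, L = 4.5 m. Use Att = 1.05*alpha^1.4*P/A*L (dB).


alpha^1.4 = 0.14^1.4 = 0.0637645
Attenuation rate = 1.05 * alpha^1.4 * P / A
= 1.05 * 0.0637645 * 3.84 / 0.8732 = 0.294433 dB/m
Total Att = 0.294433 * 4.5 = 1.3249 dB


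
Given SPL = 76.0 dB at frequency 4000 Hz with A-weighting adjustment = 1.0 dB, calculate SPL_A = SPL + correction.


A-weighting table: 4000 Hz -> 1.0 dB correction
SPL_A = SPL + correction = 76.0 + (1.0) = 77 dBA


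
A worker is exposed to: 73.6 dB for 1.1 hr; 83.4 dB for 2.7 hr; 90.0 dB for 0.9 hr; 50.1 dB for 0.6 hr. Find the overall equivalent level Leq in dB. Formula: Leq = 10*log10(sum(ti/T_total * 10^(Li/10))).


T_total = 1.1 + 2.7 + 0.9 + 0.6 = 5.3 hr
(1.1/5.3) * 10^(73.6/10) = 4.75463e+06
(2.7/5.3) * 10^(83.4/10) = 1.11452e+08
(0.9/5.3) * 10^(90.0/10) = 1.69811e+08
(0.6/5.3) * 10^(50.1/10) = 11584.4
Sum = 4.75463e+06 + 1.11452e+08 + 1.69811e+08 + 11584.4 = 2.86029e+08
Leq = 10*log10(2.86029e+08) = 84.564 dB


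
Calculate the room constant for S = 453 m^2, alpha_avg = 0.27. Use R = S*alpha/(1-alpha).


R = 453 * 0.27 / (1 - 0.27) = 167.55 m^2


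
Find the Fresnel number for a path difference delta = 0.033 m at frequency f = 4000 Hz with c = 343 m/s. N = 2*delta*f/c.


N = 2*delta*f/c = 2*delta/lambda, where lambda = c/f
lambda = 343 / 4000 = 0.08575 m
N = 2 * 0.033 / 0.08575 = 0.76968


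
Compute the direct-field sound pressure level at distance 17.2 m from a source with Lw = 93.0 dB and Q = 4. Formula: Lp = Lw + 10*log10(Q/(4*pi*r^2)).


4*pi*r^2 = 4*pi*17.2^2 = 3717.64 m^2
Q / (4*pi*r^2) = 4 / 3717.64 = 0.00107595
Lp = 93.0 + 10*log10(0.00107595) = 63.318 dB


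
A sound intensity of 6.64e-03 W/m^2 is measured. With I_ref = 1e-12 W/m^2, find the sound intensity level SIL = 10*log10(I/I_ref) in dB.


I / I_ref = 6.64e-03 / 1e-12 = 6.64e+09
SIL = 10 * log10(6.64e+09) = 98.222 dB


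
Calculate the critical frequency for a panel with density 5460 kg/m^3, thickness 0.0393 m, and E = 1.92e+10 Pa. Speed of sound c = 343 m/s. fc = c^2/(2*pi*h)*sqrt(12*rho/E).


12*rho/E = 12*5460/1.92e+10 = 3.4125e-06
sqrt(12*rho/E) = sqrt(3.4125e-06) = 0.0018473
c^2/(2*pi*h) = 343^2/(2*pi*0.0393) = 476448
fc = 476448 * 0.0018473 = 880.14 Hz


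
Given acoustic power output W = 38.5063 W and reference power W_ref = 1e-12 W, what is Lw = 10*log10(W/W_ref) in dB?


W / W_ref = 38.5063 / 1e-12 = 3.85063e+13
Lw = 10 * log10(3.85063e+13) = 135.86 dB


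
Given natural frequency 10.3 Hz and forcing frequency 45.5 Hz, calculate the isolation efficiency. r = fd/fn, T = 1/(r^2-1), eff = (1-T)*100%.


r = 45.5 / 10.3 = 4.41748
r^2 - 1 = 4.41748^2 - 1 = 18.5141
T = 1/18.5141 = 0.0540129
Efficiency = (1 - 0.0540129)*100 = 94.599 %


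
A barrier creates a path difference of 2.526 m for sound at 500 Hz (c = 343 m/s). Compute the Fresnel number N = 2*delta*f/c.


N = 2*delta*f/c = 2*delta/lambda, where lambda = c/f
lambda = 343 / 500 = 0.686 m
N = 2 * 2.526 / 0.686 = 7.3644


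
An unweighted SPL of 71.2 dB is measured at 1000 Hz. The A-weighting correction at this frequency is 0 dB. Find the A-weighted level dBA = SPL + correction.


A-weighting table: 1000 Hz -> 0 dB correction
SPL_A = SPL + correction = 71.2 + (0) = 71.2 dBA


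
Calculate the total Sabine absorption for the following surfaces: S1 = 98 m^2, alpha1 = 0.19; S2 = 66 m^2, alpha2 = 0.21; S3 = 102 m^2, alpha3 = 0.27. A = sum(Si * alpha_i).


98 * 0.19 = 18.62
66 * 0.21 = 13.86
102 * 0.27 = 27.54
A_total = 18.62 + 13.86 + 27.54 = 60.02 m^2


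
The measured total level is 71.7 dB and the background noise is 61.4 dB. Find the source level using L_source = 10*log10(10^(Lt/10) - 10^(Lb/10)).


10^(71.7/10) = 1.47911e+07
10^(61.4/10) = 1.38038e+06
Difference = 1.47911e+07 - 1.38038e+06 = 1.34107e+07
L_source = 10*log10(1.34107e+07) = 71.275 dB


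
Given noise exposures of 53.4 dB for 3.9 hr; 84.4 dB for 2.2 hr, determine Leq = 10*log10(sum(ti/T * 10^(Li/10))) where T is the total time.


T_total = 3.9 + 2.2 = 6.1 hr
(3.9/6.1) * 10^(53.4/10) = 139873
(2.2/6.1) * 10^(84.4/10) = 9.93328e+07
Sum = 139873 + 9.93328e+07 = 9.94727e+07
Leq = 10*log10(9.94727e+07) = 79.977 dB


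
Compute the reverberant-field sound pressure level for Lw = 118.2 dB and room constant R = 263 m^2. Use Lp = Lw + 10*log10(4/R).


4/R = 4/263 = 0.0152091
Lp = 118.2 + 10*log10(0.0152091) = 100.02 dB


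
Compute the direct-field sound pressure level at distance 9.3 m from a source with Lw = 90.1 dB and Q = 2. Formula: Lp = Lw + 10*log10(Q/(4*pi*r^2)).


4*pi*r^2 = 4*pi*9.3^2 = 1086.87 m^2
Q / (4*pi*r^2) = 2 / 1086.87 = 0.00184015
Lp = 90.1 + 10*log10(0.00184015) = 62.749 dB


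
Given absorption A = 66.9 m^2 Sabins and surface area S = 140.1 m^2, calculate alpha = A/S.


Absorption coefficient = absorbed power / incident power
alpha = A / S = 66.9 / 140.1 = 0.47752


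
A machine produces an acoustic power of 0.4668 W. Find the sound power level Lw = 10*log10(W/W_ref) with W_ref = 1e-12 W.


W / W_ref = 0.4668 / 1e-12 = 4.668e+11
Lw = 10 * log10(4.668e+11) = 116.69 dB


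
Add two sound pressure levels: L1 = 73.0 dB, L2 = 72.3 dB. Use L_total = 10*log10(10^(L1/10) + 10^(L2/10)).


10^(73.0/10) = 1.99526e+07
10^(72.3/10) = 1.69824e+07
Sum = 1.99526e+07 + 1.69824e+07 = 3.6935e+07
L_total = 10*log10(3.6935e+07) = 75.674 dB


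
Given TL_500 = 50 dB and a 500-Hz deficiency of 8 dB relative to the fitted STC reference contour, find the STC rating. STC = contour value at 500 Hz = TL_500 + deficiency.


By ASTM E413, STC = value of the fitted reference contour at 500 Hz.
Contour value at 500 Hz = TL_500 + deficiency = 50 + 8 = 58
STC = 58


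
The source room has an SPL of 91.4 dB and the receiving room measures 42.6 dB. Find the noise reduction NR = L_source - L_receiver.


NR = L_source - L_receiver (difference between source and receiving room levels)
NR = 91.4 - 42.6 = 48.8 dB


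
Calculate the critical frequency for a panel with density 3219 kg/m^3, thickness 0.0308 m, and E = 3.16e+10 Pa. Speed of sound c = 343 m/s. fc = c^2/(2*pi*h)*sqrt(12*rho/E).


12*rho/E = 12*3219/3.16e+10 = 1.22241e-06
sqrt(12*rho/E) = sqrt(1.22241e-06) = 0.00110563
c^2/(2*pi*h) = 343^2/(2*pi*0.0308) = 607936
fc = 607936 * 0.00110563 = 672.15 Hz


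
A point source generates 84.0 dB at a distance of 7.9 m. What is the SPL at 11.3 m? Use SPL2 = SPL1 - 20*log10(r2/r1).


r2/r1 = 11.3/7.9 = 1.43038
Correction = 20*log10(1.43038) = 3.10903 dB
SPL2 = 84.0 - 3.10903 = 80.891 dB


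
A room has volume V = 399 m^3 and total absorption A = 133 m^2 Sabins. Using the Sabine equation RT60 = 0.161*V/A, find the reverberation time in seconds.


RT60 = 0.161 * 399 / 133 = 0.483 s


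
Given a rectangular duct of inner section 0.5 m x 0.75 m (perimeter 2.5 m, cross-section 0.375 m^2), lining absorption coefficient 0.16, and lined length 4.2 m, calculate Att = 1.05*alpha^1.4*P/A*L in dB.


alpha^1.4 = 0.16^1.4 = 0.076872
Attenuation rate = 1.05 * alpha^1.4 * P / A
= 1.05 * 0.076872 * 2.5 / 0.375 = 0.538104 dB/m
Total Att = 0.538104 * 4.2 = 2.26 dB


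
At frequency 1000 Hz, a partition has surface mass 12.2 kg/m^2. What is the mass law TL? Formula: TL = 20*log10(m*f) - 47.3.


m * f = 12.2 * 1000 = 12200
20*log10(12200) = 81.7272 dB
TL = 81.7272 - 47.3 = 34.427 dB


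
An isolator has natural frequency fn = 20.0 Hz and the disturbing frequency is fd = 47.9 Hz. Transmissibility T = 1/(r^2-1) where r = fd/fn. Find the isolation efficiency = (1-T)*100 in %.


r = 47.9 / 20.0 = 2.395
r^2 - 1 = 2.395^2 - 1 = 4.73602
T = 1/4.73602 = 0.211148
Efficiency = (1 - 0.211148)*100 = 78.885 %


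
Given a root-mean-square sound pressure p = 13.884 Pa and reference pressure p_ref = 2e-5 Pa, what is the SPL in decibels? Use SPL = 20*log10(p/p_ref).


p / p_ref = 13.884 / 2e-5 = 694200
SPL = 20 * log10(694200) = 116.83 dB


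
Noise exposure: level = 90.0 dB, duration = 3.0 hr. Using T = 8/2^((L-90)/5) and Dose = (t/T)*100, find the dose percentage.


T_allowed = 8 / 2^((90.0 - 90)/5) = 8 hr
Dose = 3.0 / 8 * 100 = 37.5 %


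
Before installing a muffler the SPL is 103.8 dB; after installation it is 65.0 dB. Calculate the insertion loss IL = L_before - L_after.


Insertion loss = SPL without muffler - SPL with muffler
IL = 103.8 - 65.0 = 38.8 dB


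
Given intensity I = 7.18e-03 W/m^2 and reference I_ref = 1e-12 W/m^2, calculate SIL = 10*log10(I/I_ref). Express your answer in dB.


I / I_ref = 7.18e-03 / 1e-12 = 7.18e+09
SIL = 10 * log10(7.18e+09) = 98.561 dB


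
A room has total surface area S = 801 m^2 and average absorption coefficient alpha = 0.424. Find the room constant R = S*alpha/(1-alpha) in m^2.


R = 801 * 0.424 / (1 - 0.424) = 589.62 m^2


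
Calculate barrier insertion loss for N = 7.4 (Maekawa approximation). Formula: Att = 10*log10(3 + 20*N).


3 + 20*N = 3 + 20*7.4 = 151
Att = 10*log10(151) = 21.79 dB


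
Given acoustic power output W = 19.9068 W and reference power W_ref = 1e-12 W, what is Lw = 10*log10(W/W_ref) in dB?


W / W_ref = 19.9068 / 1e-12 = 1.99068e+13
Lw = 10 * log10(1.99068e+13) = 132.99 dB


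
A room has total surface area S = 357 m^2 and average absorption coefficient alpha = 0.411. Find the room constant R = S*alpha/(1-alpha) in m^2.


R = 357 * 0.411 / (1 - 0.411) = 249.11 m^2


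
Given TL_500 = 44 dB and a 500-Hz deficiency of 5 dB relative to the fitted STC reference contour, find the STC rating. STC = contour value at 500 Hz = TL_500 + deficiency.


By ASTM E413, STC = value of the fitted reference contour at 500 Hz.
Contour value at 500 Hz = TL_500 + deficiency = 44 + 5 = 49
STC = 49


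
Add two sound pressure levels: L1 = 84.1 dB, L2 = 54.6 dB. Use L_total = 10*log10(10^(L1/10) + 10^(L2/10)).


10^(84.1/10) = 2.5704e+08
10^(54.6/10) = 288403
Sum = 2.5704e+08 + 288403 = 2.57328e+08
L_total = 10*log10(2.57328e+08) = 84.105 dB


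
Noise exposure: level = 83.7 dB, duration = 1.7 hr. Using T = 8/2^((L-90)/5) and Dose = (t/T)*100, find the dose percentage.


T_allowed = 8 / 2^((83.7 - 90)/5) = 19.1597 hr
Dose = 1.7 / 19.1597 * 100 = 8.8728 %


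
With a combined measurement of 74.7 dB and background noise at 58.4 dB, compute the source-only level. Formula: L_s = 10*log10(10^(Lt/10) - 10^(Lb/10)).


10^(74.7/10) = 2.95121e+07
10^(58.4/10) = 691831
Difference = 2.95121e+07 - 691831 = 2.88203e+07
L_source = 10*log10(2.88203e+07) = 74.597 dB


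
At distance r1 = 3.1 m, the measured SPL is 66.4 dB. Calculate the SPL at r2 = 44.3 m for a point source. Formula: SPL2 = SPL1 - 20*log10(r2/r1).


r2/r1 = 44.3/3.1 = 14.2903
Correction = 20*log10(14.2903) = 23.1008 dB
SPL2 = 66.4 - 23.1008 = 43.299 dB


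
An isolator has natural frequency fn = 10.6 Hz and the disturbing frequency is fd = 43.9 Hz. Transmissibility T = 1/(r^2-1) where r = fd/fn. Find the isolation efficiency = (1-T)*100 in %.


r = 43.9 / 10.6 = 4.14151
r^2 - 1 = 4.14151^2 - 1 = 16.1521
T = 1/16.1521 = 0.0619115
Efficiency = (1 - 0.0619115)*100 = 93.809 %


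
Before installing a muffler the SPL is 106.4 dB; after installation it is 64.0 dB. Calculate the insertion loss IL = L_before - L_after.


Insertion loss = SPL without muffler - SPL with muffler
IL = 106.4 - 64.0 = 42.4 dB


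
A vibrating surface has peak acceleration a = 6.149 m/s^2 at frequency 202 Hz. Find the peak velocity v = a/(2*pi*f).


omega = 2*pi*f = 2*pi*202 = 1269.2 rad/s
v = a / omega = 6.149 / 1269.2 = 0.0048448 m/s


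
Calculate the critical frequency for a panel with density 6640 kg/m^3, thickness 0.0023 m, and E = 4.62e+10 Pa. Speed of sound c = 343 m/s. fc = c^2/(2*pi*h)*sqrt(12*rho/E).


12*rho/E = 12*6640/4.62e+10 = 1.72468e-06
sqrt(12*rho/E) = sqrt(1.72468e-06) = 0.00131327
c^2/(2*pi*h) = 343^2/(2*pi*0.0023) = 8.14105e+06
fc = 8.14105e+06 * 0.00131327 = 10691 Hz


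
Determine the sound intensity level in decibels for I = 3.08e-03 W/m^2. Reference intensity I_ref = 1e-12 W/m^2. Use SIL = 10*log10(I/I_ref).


I / I_ref = 3.08e-03 / 1e-12 = 3.08e+09
SIL = 10 * log10(3.08e+09) = 94.886 dB


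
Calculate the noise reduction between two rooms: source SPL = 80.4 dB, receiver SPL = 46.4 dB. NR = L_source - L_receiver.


NR = L_source - L_receiver (difference between source and receiving room levels)
NR = 80.4 - 46.4 = 34 dB


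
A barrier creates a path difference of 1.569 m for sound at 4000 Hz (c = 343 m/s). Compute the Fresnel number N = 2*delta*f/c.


N = 2*delta*f/c = 2*delta/lambda, where lambda = c/f
lambda = 343 / 4000 = 0.08575 m
N = 2 * 1.569 / 0.08575 = 36.595


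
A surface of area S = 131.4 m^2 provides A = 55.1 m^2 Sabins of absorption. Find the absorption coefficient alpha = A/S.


Absorption coefficient = absorbed power / incident power
alpha = A / S = 55.1 / 131.4 = 0.41933


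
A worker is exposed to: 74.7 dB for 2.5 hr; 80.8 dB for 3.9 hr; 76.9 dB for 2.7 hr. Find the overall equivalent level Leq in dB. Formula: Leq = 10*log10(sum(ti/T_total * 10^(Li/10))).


T_total = 2.5 + 3.9 + 2.7 = 9.1 hr
(2.5/9.1) * 10^(74.7/10) = 8.10772e+06
(3.9/9.1) * 10^(80.8/10) = 5.15256e+07
(2.7/9.1) * 10^(76.9/10) = 1.45319e+07
Sum = 8.10772e+06 + 5.15256e+07 + 1.45319e+07 = 7.41652e+07
Leq = 10*log10(7.41652e+07) = 78.702 dB


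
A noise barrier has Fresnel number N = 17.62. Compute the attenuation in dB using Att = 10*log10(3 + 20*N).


3 + 20*N = 3 + 20*17.62 = 355.4
Att = 10*log10(355.4) = 25.507 dB


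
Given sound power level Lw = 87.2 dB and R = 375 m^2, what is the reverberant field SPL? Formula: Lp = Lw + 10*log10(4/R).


4/R = 4/375 = 0.0106667
Lp = 87.2 + 10*log10(0.0106667) = 67.48 dB


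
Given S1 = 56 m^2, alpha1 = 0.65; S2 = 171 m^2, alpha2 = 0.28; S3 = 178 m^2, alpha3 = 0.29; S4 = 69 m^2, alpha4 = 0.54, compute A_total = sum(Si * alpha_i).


56 * 0.65 = 36.4
171 * 0.28 = 47.88
178 * 0.29 = 51.62
69 * 0.54 = 37.26
A_total = 36.4 + 47.88 + 51.62 + 37.26 = 173.16 m^2


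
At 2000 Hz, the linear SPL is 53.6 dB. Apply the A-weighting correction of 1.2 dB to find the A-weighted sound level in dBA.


A-weighting table: 2000 Hz -> 1.2 dB correction
SPL_A = SPL + correction = 53.6 + (1.2) = 54.8 dBA


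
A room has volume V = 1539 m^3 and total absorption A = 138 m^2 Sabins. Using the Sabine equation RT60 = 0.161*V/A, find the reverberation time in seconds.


RT60 = 0.161 * 1539 / 138 = 1.7955 s


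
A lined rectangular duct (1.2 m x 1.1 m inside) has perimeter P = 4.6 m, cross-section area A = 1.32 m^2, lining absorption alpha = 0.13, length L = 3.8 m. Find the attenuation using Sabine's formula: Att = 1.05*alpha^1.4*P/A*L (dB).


alpha^1.4 = 0.13^1.4 = 0.0574805
Attenuation rate = 1.05 * alpha^1.4 * P / A
= 1.05 * 0.0574805 * 4.6 / 1.32 = 0.210326 dB/m
Total Att = 0.210326 * 3.8 = 0.79924 dB


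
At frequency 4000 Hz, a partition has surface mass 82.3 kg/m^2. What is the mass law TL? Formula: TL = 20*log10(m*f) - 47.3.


m * f = 82.3 * 4000 = 329200
20*log10(329200) = 110.349 dB
TL = 110.349 - 47.3 = 63.049 dB


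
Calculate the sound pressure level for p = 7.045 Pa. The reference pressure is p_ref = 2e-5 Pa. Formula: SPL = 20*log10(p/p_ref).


p / p_ref = 7.045 / 2e-5 = 352250
SPL = 20 * log10(352250) = 110.94 dB


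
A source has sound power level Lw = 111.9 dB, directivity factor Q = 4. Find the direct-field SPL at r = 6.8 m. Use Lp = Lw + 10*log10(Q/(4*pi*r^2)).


4*pi*r^2 = 4*pi*6.8^2 = 581.069 m^2
Q / (4*pi*r^2) = 4 / 581.069 = 0.00688386
Lp = 111.9 + 10*log10(0.00688386) = 90.278 dB


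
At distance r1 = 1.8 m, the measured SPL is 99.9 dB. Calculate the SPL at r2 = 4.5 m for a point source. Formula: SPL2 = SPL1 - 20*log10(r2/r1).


r2/r1 = 4.5/1.8 = 2.5
Correction = 20*log10(2.5) = 7.9588 dB
SPL2 = 99.9 - 7.9588 = 91.941 dB


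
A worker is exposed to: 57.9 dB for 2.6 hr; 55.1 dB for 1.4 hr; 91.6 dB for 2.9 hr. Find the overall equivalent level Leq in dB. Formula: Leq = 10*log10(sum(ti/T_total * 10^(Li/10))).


T_total = 2.6 + 1.4 + 2.9 = 6.9 hr
(2.6/6.9) * 10^(57.9/10) = 232340
(1.4/6.9) * 10^(55.1/10) = 65656.7
(2.9/6.9) * 10^(91.6/10) = 6.07504e+08
Sum = 232340 + 65656.7 + 6.07504e+08 = 6.07802e+08
Leq = 10*log10(6.07802e+08) = 87.838 dB


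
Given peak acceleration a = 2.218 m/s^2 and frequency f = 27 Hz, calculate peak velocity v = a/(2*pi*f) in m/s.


omega = 2*pi*f = 2*pi*27 = 169.646 rad/s
v = a / omega = 2.218 / 169.646 = 0.013074 m/s


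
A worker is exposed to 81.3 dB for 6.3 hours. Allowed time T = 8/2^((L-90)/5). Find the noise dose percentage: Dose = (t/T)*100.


T_allowed = 8 / 2^((81.3 - 90)/5) = 26.7228 hr
Dose = 6.3 / 26.7228 * 100 = 23.575 %


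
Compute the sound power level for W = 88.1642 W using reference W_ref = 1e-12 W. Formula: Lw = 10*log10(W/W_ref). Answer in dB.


W / W_ref = 88.1642 / 1e-12 = 8.81642e+13
Lw = 10 * log10(8.81642e+13) = 139.45 dB


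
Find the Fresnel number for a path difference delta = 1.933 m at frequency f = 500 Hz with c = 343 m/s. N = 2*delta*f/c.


N = 2*delta*f/c = 2*delta/lambda, where lambda = c/f
lambda = 343 / 500 = 0.686 m
N = 2 * 1.933 / 0.686 = 5.6356


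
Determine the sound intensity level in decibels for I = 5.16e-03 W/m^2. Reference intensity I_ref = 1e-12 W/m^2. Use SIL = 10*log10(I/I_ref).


I / I_ref = 5.16e-03 / 1e-12 = 5.16e+09
SIL = 10 * log10(5.16e+09) = 97.126 dB


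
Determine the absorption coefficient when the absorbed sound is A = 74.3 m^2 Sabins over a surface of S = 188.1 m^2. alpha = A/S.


Absorption coefficient = absorbed power / incident power
alpha = A / S = 74.3 / 188.1 = 0.395


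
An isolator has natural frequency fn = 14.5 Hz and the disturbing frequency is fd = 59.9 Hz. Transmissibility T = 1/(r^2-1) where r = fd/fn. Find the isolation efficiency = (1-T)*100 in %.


r = 59.9 / 14.5 = 4.13103
r^2 - 1 = 4.13103^2 - 1 = 16.0654
T = 1/16.0654 = 0.0622456
Efficiency = (1 - 0.0622456)*100 = 93.775 %


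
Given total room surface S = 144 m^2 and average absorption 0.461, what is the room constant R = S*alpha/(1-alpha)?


R = 144 * 0.461 / (1 - 0.461) = 123.16 m^2


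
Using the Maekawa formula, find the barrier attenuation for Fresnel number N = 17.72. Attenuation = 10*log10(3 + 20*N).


3 + 20*N = 3 + 20*17.72 = 357.4
Att = 10*log10(357.4) = 25.532 dB


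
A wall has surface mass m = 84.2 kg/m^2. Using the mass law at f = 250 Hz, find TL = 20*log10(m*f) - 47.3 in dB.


m * f = 84.2 * 250 = 21050
20*log10(21050) = 86.465 dB
TL = 86.465 - 47.3 = 39.165 dB


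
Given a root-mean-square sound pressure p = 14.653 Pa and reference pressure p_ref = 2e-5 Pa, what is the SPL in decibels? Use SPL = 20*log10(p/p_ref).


p / p_ref = 14.653 / 2e-5 = 732650
SPL = 20 * log10(732650) = 117.3 dB


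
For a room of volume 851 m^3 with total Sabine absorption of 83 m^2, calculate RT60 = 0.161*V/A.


RT60 = 0.161 * 851 / 83 = 1.6507 s


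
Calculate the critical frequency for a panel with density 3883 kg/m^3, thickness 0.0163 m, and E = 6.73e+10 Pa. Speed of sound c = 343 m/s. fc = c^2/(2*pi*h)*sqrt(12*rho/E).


12*rho/E = 12*3883/6.73e+10 = 6.92363e-07
sqrt(12*rho/E) = sqrt(6.92363e-07) = 0.000832084
c^2/(2*pi*h) = 343^2/(2*pi*0.0163) = 1.14874e+06
fc = 1.14874e+06 * 0.000832084 = 955.85 Hz


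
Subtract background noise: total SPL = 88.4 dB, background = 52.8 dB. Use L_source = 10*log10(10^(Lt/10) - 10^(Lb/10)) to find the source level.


10^(88.4/10) = 6.91831e+08
10^(52.8/10) = 190546
Difference = 6.91831e+08 - 190546 = 6.9164e+08
L_source = 10*log10(6.9164e+08) = 88.399 dB


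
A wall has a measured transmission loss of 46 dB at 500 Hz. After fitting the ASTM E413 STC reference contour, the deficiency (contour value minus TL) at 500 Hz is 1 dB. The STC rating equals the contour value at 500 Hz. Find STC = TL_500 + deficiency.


By ASTM E413, STC = value of the fitted reference contour at 500 Hz.
Contour value at 500 Hz = TL_500 + deficiency = 46 + 1 = 47
STC = 47


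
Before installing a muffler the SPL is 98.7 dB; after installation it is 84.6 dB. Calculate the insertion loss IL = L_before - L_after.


Insertion loss = SPL without muffler - SPL with muffler
IL = 98.7 - 84.6 = 14.1 dB


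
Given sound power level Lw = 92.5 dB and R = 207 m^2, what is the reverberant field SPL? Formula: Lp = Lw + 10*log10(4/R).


4/R = 4/207 = 0.0193237
Lp = 92.5 + 10*log10(0.0193237) = 75.361 dB


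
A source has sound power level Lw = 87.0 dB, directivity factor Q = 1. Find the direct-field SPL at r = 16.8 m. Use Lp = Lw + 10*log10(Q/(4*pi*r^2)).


4*pi*r^2 = 4*pi*16.8^2 = 3546.73 m^2
Q / (4*pi*r^2) = 1 / 3546.73 = 0.00028195
Lp = 87.0 + 10*log10(0.00028195) = 51.502 dB


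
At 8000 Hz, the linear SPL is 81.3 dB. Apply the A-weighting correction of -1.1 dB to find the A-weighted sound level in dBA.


A-weighting table: 8000 Hz -> -1.1 dB correction
SPL_A = SPL + correction = 81.3 + (-1.1) = 80.2 dBA


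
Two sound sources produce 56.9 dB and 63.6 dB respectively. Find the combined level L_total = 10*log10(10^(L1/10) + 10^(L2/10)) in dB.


10^(56.9/10) = 489779
10^(63.6/10) = 2.29087e+06
Sum = 489779 + 2.29087e+06 = 2.78065e+06
L_total = 10*log10(2.78065e+06) = 64.441 dB


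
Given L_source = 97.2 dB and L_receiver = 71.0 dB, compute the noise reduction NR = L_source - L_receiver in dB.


NR = L_source - L_receiver (difference between source and receiving room levels)
NR = 97.2 - 71.0 = 26.2 dB


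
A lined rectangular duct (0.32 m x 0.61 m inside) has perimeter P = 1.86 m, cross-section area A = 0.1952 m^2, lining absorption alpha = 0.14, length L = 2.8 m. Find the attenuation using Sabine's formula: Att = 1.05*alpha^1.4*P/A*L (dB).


alpha^1.4 = 0.14^1.4 = 0.0637645
Attenuation rate = 1.05 * alpha^1.4 * P / A
= 1.05 * 0.0637645 * 1.86 / 0.1952 = 0.637972 dB/m
Total Att = 0.637972 * 2.8 = 1.7863 dB


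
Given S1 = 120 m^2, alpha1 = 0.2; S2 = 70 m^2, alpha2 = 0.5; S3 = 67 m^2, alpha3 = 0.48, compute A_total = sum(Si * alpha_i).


120 * 0.2 = 24
70 * 0.5 = 35
67 * 0.48 = 32.16
A_total = 24 + 35 + 32.16 = 91.16 m^2


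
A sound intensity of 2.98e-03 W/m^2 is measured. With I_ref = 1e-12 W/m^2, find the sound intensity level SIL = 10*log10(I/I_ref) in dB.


I / I_ref = 2.98e-03 / 1e-12 = 2.98e+09
SIL = 10 * log10(2.98e+09) = 94.742 dB


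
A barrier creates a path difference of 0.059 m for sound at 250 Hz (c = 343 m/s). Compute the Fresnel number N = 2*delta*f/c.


N = 2*delta*f/c = 2*delta/lambda, where lambda = c/f
lambda = 343 / 250 = 1.372 m
N = 2 * 0.059 / 1.372 = 0.086006


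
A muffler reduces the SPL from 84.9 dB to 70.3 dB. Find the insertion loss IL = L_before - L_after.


Insertion loss = SPL without muffler - SPL with muffler
IL = 84.9 - 70.3 = 14.6 dB


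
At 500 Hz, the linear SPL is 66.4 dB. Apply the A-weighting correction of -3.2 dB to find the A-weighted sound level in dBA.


A-weighting table: 500 Hz -> -3.2 dB correction
SPL_A = SPL + correction = 66.4 + (-3.2) = 63.2 dBA


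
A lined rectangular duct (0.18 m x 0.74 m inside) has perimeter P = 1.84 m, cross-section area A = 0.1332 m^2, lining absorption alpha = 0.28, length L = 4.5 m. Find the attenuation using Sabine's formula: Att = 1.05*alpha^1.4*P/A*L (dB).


alpha^1.4 = 0.28^1.4 = 0.168276
Attenuation rate = 1.05 * alpha^1.4 * P / A
= 1.05 * 0.168276 * 1.84 / 0.1332 = 2.44076 dB/m
Total Att = 2.44076 * 4.5 = 10.983 dB


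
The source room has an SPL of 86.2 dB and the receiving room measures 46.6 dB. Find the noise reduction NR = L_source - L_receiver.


NR = L_source - L_receiver (difference between source and receiving room levels)
NR = 86.2 - 46.6 = 39.6 dB


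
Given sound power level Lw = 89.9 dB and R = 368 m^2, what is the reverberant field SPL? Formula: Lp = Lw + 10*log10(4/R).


4/R = 4/368 = 0.0108696
Lp = 89.9 + 10*log10(0.0108696) = 70.262 dB


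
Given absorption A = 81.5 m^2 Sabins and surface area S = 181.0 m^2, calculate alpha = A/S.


Absorption coefficient = absorbed power / incident power
alpha = A / S = 81.5 / 181.0 = 0.45028


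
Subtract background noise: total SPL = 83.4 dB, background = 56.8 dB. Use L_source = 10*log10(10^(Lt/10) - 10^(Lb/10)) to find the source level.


10^(83.4/10) = 2.18776e+08
10^(56.8/10) = 478630
Difference = 2.18776e+08 - 478630 = 2.18297e+08
L_source = 10*log10(2.18297e+08) = 83.39 dB


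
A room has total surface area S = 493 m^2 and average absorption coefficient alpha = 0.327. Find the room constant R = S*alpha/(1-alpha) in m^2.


R = 493 * 0.327 / (1 - 0.327) = 239.54 m^2


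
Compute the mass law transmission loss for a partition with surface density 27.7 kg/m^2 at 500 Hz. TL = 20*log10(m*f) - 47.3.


m * f = 27.7 * 500 = 13850
20*log10(13850) = 82.829 dB
TL = 82.829 - 47.3 = 35.529 dB


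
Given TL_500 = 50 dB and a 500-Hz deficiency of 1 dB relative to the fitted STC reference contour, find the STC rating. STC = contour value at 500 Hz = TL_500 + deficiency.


By ASTM E413, STC = value of the fitted reference contour at 500 Hz.
Contour value at 500 Hz = TL_500 + deficiency = 50 + 1 = 51
STC = 51
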